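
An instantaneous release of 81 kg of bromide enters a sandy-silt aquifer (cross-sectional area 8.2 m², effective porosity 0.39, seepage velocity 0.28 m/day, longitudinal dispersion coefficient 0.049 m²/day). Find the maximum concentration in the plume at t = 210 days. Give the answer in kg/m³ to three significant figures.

The peak of an instantaneous 1D plume sits at x = vt; there the Gaussian factor is 1 and C_max = M/(n_e·A·√(4πDt)), where n_e·A is the pore area the mass is dissolved in.
√(4πDt) = √(4π × 0.049 × 210) = 11.37 m, so C_max = 81/(0.39 × 8.2 × 11.37) = 2.23 kg/m³.

2.23 kg/m³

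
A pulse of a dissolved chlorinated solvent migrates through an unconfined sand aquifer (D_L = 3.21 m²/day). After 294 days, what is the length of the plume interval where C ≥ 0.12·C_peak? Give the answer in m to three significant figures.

179 m

The plume is Gaussian with σ = √(2Dt) = √(2 × 3.21 × 294) = 43.45 m.
C/C_peak = exp(−Δx²/(2σ²)) = 0.12 ⇒ Δx = σ·√(−2 ln 0.12) = 43.45 × 2.059 = 89.46 m.
Width = 2Δx = 179 m.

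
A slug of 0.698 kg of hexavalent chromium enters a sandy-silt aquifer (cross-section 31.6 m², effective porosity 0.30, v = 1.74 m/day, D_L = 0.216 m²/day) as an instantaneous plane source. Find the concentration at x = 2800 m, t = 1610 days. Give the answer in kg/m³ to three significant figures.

For an instantaneous plane source, C(x,t) = M/(n_e·A·√(4πDt)) · exp(−(x−vt)²/(4Dt)), with n_e·A the pore (flow) area.
Plume center vt = 1.74 × 1610 = 2801.4 m, so the well at 2800 m is 1.4 m upgradient of the peak.
√(4πDt) = 66.11 m, giving peak height M/(n_e·A·√(4πDt)) = 0.698/(0.30 × 31.6 × 66.11) = 0.001114 kg/m³.
(x−vt)²/(4Dt) = (-1.4)²/(4 × 0.216 × 1610) = 0.001409; exp(−0.001409) = 0.9986.
C = 0.001114 × 0.9986 = 0.00111 kg/m³.

0.00111 kg/m³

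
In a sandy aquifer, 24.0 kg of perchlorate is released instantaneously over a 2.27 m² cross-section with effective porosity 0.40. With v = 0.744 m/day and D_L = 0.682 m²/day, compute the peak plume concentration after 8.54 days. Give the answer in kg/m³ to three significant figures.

3.09 kg/m³

The peak of an instantaneous 1D plume sits at x = vt; there the Gaussian factor is 1 and C_max = M/(n_e·A·√(4πDt)), where n_e·A is the pore area the mass is dissolved in.
√(4πDt) = √(4π × 0.682 × 8.54) = 8.555 m, so C_max = 24.0/(0.40 × 2.27 × 8.555) = 3.09 kg/m³.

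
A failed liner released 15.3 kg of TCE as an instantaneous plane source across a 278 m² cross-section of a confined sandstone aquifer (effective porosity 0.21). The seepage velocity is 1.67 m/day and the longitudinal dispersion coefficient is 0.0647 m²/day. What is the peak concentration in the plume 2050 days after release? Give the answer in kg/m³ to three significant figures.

The peak of an instantaneous 1D plume sits at x = vt; there the Gaussian factor is 1 and C_max = M/(n_e·A·√(4πDt)), where n_e·A is the pore area the mass is dissolved in.
√(4πDt) = √(4π × 0.0647 × 2050) = 40.83 m, so C_max = 15.3/(0.21 × 278 × 40.83) = 0.00642 kg/m³.

0.00642 kg/m³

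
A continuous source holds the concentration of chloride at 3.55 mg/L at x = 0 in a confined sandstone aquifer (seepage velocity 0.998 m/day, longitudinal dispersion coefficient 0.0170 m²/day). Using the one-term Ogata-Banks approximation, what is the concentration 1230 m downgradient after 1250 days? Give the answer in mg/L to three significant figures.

3.54 mg/L

For a continuous step input, C/C₀ ≈ ½·erfc((x−vt)/(2√(Dt))).
vt = 0.998 × 1250 = 1247.5 m and 2√(Dt) = 2√(0.0170 × 1250) = 9.220 m.
Argument (x−vt)/(2√(Dt)) = (1230 − 1247.5)/9.220 = -1.898; ½·erfc(-1.898) = 0.9964.
C = 3.55 × 0.9964 = 3.54 mg/L.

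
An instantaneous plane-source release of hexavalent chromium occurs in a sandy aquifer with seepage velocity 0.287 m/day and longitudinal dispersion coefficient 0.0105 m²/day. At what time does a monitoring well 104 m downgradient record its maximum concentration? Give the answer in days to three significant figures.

For the 1D instantaneous-source solution, setting ∂C/∂t = 0 at fixed x gives v²t² + 2Dt − x² = 0, so t = (√(D² + v²x²) − D)/v².
√(D² + v²x²) = √(0.0105² + 0.287² × 104²) = 29.85; v² = 0.082369.
t = (29.85 − 0.0105)/0.082369 = 362 days (vs. the pure-advection estimate x/v = 362 d).

362 days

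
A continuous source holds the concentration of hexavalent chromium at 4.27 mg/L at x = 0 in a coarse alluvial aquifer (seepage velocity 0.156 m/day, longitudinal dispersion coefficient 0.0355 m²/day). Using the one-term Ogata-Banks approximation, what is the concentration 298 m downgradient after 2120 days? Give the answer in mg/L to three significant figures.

For a continuous step input, C/C₀ ≈ ½·erfc((x−vt)/(2√(Dt))).
vt = 0.156 × 2120 = 330.72 m and 2√(Dt) = 2√(0.0355 × 2120) = 17.35 m.
Argument (x−vt)/(2√(Dt)) = (298 − 330.72)/17.35 = -1.886; ½·erfc(-1.886) = 0.9962.
C = 4.27 × 0.9962 = 4.25 mg/L.

4.25 mg/L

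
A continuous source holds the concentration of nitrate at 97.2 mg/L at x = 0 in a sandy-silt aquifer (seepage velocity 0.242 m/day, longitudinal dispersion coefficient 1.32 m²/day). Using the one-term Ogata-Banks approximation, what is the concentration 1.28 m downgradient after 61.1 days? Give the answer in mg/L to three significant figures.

83.2 mg/L

For a continuous step input, C/C₀ ≈ ½·erfc((x−vt)/(2√(Dt))).
vt = 0.242 × 61.1 = 14.7862 m and 2√(Dt) = 2√(1.32 × 61.1) = 17.96 m.
Argument (x−vt)/(2√(Dt)) = (1.28 − 14.7862)/17.96 = -0.7520; ½·erfc(-0.7520) = 0.8562.
C = 97.2 × 0.8562 = 83.2 mg/L.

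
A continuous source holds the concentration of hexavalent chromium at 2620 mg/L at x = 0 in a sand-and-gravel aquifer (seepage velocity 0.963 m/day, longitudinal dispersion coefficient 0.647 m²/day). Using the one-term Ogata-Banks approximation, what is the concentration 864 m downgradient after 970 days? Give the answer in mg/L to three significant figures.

2560 mg/L

For a continuous step input, C/C₀ ≈ ½·erfc((x−vt)/(2√(Dt))).
vt = 0.963 × 970 = 934.11 m and 2√(Dt) = 2√(0.647 × 970) = 50.10 m.
Argument (x−vt)/(2√(Dt)) = (864 − 934.11)/50.10 = -1.399; ½·erfc(-1.399) = 0.9761.
C = 2620 × 0.9761 = 2560 mg/L.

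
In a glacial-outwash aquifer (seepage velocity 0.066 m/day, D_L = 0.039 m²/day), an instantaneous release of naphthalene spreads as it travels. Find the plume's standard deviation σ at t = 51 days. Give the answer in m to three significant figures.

Dispersive spreading gives a Gaussian with σ² = 2Dt; advection only shifts the center.
σ = √(2 × 0.039 × 51) = 1.99 m.

1.99 m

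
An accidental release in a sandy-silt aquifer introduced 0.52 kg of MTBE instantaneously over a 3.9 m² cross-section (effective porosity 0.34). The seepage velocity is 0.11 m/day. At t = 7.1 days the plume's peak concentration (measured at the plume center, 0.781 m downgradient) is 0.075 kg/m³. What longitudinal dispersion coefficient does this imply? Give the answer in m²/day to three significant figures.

0.306 m²/day

At the plume center C_max = M/(n_e·A·√(4πDt)), so D = M²/(4πt·(n_e·A·C_max)²).
n_e·A·C_max = 0.34 × 3.9 × 0.075 = 0.09945 kg/m.
D = 0.52²/(4π × 7.1 × 0.09945²) = 0.306 m²/day.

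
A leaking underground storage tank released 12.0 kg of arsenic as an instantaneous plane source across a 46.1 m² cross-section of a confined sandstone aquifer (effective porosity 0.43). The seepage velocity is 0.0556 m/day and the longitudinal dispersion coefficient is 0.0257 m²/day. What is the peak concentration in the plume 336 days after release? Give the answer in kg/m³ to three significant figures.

0.0581 kg/m³

The peak of an instantaneous 1D plume sits at x = vt; there the Gaussian factor is 1 and C_max = M/(n_e·A·√(4πDt)), where n_e·A is the pore area the mass is dissolved in.
√(4πDt) = √(4π × 0.0257 × 336) = 10.42 m, so C_max = 12.0/(0.43 × 46.1 × 10.42) = 0.0581 kg/m³.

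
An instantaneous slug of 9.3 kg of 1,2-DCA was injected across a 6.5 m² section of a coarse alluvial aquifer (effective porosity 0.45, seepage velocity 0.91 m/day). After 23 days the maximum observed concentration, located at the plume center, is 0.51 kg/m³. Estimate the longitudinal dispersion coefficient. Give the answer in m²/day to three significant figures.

0.134 m²/day

At the plume center C_max = M/(n_e·A·√(4πDt)), so D = M²/(4πt·(n_e·A·C_max)²).
n_e·A·C_max = 0.45 × 6.5 × 0.51 = 1.492 kg/m.
D = 9.3²/(4π × 23 × 1.492²) = 0.134 m²/day.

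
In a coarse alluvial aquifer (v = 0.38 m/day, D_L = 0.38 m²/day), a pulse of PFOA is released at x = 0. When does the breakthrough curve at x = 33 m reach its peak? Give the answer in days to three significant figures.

For the 1D instantaneous-source solution, setting ∂C/∂t = 0 at fixed x gives v²t² + 2Dt − x² = 0, so t = (√(D² + v²x²) − D)/v².
√(D² + v²x²) = √(0.38² + 0.38² × 33²) = 12.55; v² = 0.1444.
t = (12.55 − 0.38)/0.1444 = 84.3 days (vs. the pure-advection estimate x/v = 86.8 d).

84.3 days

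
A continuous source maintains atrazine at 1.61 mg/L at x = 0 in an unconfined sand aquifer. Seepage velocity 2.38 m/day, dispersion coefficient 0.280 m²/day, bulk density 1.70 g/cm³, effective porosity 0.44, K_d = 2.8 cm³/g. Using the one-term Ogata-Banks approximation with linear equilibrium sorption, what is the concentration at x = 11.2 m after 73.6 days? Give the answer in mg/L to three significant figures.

1.57 mg/L

Retardation factor R = 1 + ρ_b·K_d/n = 1 + 1.70 × 2.8/0.44 = 11.82.
Sorption retards both mechanisms: v_R = v/R = 0.2014 m/day, D_R = D/R = 0.02369 m²/day.
v_R·t = 0.2014 × 73.6 = 14.82304 m; 2√(D_R t) = 2.641 m; argument = (11.2 − 14.82304)/2.641 = -1.372.
C = C₀ × ½·erfc(-1.372) = 1.61 × 0.9738 = 1.57 mg/L.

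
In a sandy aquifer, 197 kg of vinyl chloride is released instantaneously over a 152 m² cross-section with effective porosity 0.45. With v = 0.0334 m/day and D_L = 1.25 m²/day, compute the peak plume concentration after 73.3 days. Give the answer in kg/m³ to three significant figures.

The peak of an instantaneous 1D plume sits at x = vt; there the Gaussian factor is 1 and C_max = M/(n_e·A·√(4πDt)), where n_e·A is the pore area the mass is dissolved in.
√(4πDt) = √(4π × 1.25 × 73.3) = 33.93 m, so C_max = 197/(0.45 × 152 × 33.93) = 0.0849 kg/m³.

0.0849 kg/m³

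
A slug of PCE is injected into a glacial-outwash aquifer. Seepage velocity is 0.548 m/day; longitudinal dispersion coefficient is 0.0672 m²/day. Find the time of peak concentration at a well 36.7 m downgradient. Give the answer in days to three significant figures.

For the 1D instantaneous-source solution, setting ∂C/∂t = 0 at fixed x gives v²t² + 2Dt − x² = 0, so t = (√(D² + v²x²) − D)/v².
√(D² + v²x²) = √(0.0672² + 0.548² × 36.7²) = 20.11; v² = 0.300304.
t = (20.11 − 0.0672)/0.300304 = 66.7 days (vs. the pure-advection estimate x/v = 67.0 d).

66.7 days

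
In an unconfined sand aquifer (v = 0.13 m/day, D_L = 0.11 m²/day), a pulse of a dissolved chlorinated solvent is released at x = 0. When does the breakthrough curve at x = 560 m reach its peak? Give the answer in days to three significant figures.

4300 days

For the 1D instantaneous-source solution, setting ∂C/∂t = 0 at fixed x gives v²t² + 2Dt − x² = 0, so t = (√(D² + v²x²) − D)/v².
√(D² + v²x²) = √(0.11² + 0.13² × 560²) = 72.80; v² = 0.0169.
t = (72.80 − 0.11)/0.0169 = 4300 days (vs. the pure-advection estimate x/v = 4310 d).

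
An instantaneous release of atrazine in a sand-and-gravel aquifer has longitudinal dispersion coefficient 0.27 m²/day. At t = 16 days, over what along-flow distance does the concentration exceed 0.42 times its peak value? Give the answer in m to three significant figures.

The plume is Gaussian with σ = √(2Dt) = √(2 × 0.27 × 16) = 2.939 m.
C/C_peak = exp(−Δx²/(2σ²)) = 0.42 ⇒ Δx = σ·√(−2 ln 0.42) = 2.939 × 1.317 = 3.871 m.
Width = 2Δx = 7.74 m.

7.74 m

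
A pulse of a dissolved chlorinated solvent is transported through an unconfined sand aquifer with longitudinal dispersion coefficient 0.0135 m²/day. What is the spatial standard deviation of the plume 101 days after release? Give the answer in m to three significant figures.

Dispersive spreading gives a Gaussian with σ² = 2Dt; advection only shifts the center.
σ = √(2 × 0.0135 × 101) = 1.65 m.

1.65 m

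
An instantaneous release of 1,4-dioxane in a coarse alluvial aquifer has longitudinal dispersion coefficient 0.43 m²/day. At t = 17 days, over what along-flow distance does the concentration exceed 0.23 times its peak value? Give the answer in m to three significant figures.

The plume is Gaussian with σ = √(2Dt) = √(2 × 0.43 × 17) = 3.824 m.
C/C_peak = exp(−Δx²/(2σ²)) = 0.23 ⇒ Δx = σ·√(−2 ln 0.23) = 3.824 × 1.714 = 6.554 m.
Width = 2Δx = 13.1 m.

13.1 m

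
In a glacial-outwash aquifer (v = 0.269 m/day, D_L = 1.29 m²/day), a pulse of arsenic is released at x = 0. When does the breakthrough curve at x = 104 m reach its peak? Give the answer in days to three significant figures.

369 days

For the 1D instantaneous-source solution, setting ∂C/∂t = 0 at fixed x gives v²t² + 2Dt − x² = 0, so t = (√(D² + v²x²) − D)/v².
√(D² + v²x²) = √(1.29² + 0.269² × 104²) = 28.01; v² = 0.072361.
t = (28.01 − 1.29)/0.072361 = 369 days (vs. the pure-advection estimate x/v = 387 d).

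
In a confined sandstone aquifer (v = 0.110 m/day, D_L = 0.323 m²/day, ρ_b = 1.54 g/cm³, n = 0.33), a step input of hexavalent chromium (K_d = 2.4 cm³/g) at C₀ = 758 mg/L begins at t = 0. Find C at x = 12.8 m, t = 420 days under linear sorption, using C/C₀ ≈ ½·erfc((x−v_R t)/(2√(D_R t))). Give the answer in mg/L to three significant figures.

Retardation factor R = 1 + ρ_b·K_d/n = 1 + 1.54 × 2.4/0.33 = 12.20.
Sorption retards both mechanisms: v_R = v/R = 0.009016 m/day, D_R = D/R = 0.02648 m²/day.
v_R·t = 0.009016 × 420 = 3.78672 m; 2√(D_R t) = 6.670 m; argument = (12.8 − 3.78672)/6.670 = 1.351.
C = C₀ × ½·erfc(1.351) = 758 × 0.02803 = 21.2 mg/L.

21.2 mg/L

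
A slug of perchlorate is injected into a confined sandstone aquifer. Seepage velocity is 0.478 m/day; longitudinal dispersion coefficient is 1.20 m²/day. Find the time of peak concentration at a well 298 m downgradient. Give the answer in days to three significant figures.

For the 1D instantaneous-source solution, setting ∂C/∂t = 0 at fixed x gives v²t² + 2Dt − x² = 0, so t = (√(D² + v²x²) − D)/v².
√(D² + v²x²) = √(1.20² + 0.478² × 298²) = 142.4; v² = 0.228484.
t = (142.4 − 1.20)/0.228484 = 618 days (vs. the pure-advection estimate x/v = 623 d).

618 days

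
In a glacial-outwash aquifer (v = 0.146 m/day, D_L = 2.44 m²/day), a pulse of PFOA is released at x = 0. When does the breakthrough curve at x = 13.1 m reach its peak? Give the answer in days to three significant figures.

31.0 days

For the 1D instantaneous-source solution, setting ∂C/∂t = 0 at fixed x gives v²t² + 2Dt − x² = 0, so t = (√(D² + v²x²) − D)/v².
√(D² + v²x²) = √(2.44² + 0.146² × 13.1²) = 3.100; v² = 0.021316.
t = (3.100 − 2.44)/0.021316 = 31.0 days (vs. the pure-advection estimate x/v = 89.7 d).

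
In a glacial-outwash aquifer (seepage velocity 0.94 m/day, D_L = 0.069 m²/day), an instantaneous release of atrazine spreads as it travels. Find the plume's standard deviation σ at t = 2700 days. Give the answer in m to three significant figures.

19.3 m

Dispersive spreading gives a Gaussian with σ² = 2Dt; advection only shifts the center.
σ = √(2 × 0.069 × 2700) = 19.3 m.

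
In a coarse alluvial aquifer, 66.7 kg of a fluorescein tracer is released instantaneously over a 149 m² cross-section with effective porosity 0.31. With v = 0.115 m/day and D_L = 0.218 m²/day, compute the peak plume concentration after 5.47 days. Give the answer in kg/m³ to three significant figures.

0.373 kg/m³

The peak of an instantaneous 1D plume sits at x = vt; there the Gaussian factor is 1 and C_max = M/(n_e·A·√(4πDt)), where n_e·A is the pore area the mass is dissolved in.
√(4πDt) = √(4π × 0.218 × 5.47) = 3.871 m, so C_max = 66.7/(0.31 × 149 × 3.871) = 0.373 kg/m³.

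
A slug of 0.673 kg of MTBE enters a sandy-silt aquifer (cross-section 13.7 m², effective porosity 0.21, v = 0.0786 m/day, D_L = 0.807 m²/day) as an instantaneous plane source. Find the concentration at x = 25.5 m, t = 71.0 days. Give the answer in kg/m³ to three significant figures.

For an instantaneous plane source, C(x,t) = M/(n_e·A·√(4πDt)) · exp(−(x−vt)²/(4Dt)), with n_e·A the pore (flow) area.
Plume center vt = 0.0786 × 71.0 = 5.5806 m, so the well at 25.5 m is 19.9194 m downgradient of the peak.
√(4πDt) = 26.83 m, giving peak height M/(n_e·A·√(4πDt)) = 0.673/(0.21 × 13.7 × 26.83) = 0.008719 kg/m³.
(x−vt)²/(4Dt) = (19.9194)²/(4 × 0.807 × 71.0) = 1.731; exp(−1.731) = 0.1771.
C = 0.008719 × 0.1771 = 0.00154 kg/m³.

0.00154 kg/m³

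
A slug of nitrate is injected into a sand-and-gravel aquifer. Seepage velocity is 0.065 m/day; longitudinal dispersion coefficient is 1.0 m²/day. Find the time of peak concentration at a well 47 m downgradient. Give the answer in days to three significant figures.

524 days

For the 1D instantaneous-source solution, setting ∂C/∂t = 0 at fixed x gives v²t² + 2Dt − x² = 0, so t = (√(D² + v²x²) − D)/v².
√(D² + v²x²) = √(1.0² + 0.065² × 47²) = 3.215; v² = 0.004225.
t = (3.215 − 1.0)/0.004225 = 524 days (vs. the pure-advection estimate x/v = 723 d).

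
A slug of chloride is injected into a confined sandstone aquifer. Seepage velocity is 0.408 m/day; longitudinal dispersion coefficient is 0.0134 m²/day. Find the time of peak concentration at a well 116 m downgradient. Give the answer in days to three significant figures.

284 days

For the 1D instantaneous-source solution, setting ∂C/∂t = 0 at fixed x gives v²t² + 2Dt − x² = 0, so t = (√(D² + v²x²) − D)/v².
√(D² + v²x²) = √(0.0134² + 0.408² × 116²) = 47.33; v² = 0.166464.
t = (47.33 − 0.0134)/0.166464 = 284 days (vs. the pure-advection estimate x/v = 284 d).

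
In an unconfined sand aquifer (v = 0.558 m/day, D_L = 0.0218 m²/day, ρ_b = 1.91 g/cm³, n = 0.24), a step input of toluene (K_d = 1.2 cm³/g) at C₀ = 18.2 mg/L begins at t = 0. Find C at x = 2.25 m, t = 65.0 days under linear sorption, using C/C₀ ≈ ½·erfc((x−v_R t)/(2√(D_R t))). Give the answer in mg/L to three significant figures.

Retardation factor R = 1 + ρ_b·K_d/n = 1 + 1.91 × 1.2/0.24 = 10.55.
Sorption retards both mechanisms: v_R = v/R = 0.05289 m/day, D_R = D/R = 0.002066 m²/day.
v_R·t = 0.05289 × 65.0 = 3.43785 m; 2√(D_R t) = 0.7329 m; argument = (2.25 − 3.43785)/0.7329 = -1.621.
C = C₀ × ½·erfc(-1.621) = 18.2 × 0.9891 = 18.0 mg/L.

18.0 mg/L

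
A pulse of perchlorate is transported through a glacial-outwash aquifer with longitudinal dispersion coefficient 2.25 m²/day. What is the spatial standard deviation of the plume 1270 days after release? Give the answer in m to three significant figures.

Dispersive spreading gives a Gaussian with σ² = 2Dt; advection only shifts the center.
σ = √(2 × 2.25 × 1270) = 75.6 m.

75.6 m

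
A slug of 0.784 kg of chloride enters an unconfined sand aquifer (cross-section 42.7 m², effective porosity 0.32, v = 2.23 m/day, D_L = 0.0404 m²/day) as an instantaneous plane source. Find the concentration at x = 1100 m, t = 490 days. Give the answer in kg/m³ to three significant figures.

For an instantaneous plane source, C(x,t) = M/(n_e·A·√(4πDt)) · exp(−(x−vt)²/(4Dt)), with n_e·A the pore (flow) area.
Plume center vt = 2.23 × 490 = 1092.7 m, so the well at 1100 m is 7.3 m downgradient of the peak.
√(4πDt) = 15.77 m, giving peak height M/(n_e·A·√(4πDt)) = 0.784/(0.32 × 42.7 × 15.77) = 0.003638 kg/m³.
(x−vt)²/(4Dt) = (7.3)²/(4 × 0.0404 × 490) = 0.6730; exp(−0.6730) = 0.5102.
C = 0.003638 × 0.5102 = 0.00186 kg/m³.

0.00186 kg/m³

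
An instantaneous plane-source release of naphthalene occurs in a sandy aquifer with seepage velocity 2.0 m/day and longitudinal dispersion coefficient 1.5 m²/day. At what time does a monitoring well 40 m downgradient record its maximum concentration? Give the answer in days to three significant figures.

For the 1D instantaneous-source solution, setting ∂C/∂t = 0 at fixed x gives v²t² + 2Dt − x² = 0, so t = (√(D² + v²x²) − D)/v².
√(D² + v²x²) = √(1.5² + 2.0² × 40²) = 80.01; v² = 4.
t = (80.01 − 1.5)/4 = 19.6 days (vs. the pure-advection estimate x/v = 20.0 d).

19.6 days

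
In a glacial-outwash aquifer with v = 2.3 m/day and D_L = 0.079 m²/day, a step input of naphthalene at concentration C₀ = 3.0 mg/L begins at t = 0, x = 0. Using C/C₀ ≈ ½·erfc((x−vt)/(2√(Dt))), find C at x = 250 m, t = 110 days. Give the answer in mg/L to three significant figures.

For a continuous step input, C/C₀ ≈ ½·erfc((x−vt)/(2√(Dt))).
vt = 2.3 × 110 = 253 m and 2√(Dt) = 2√(0.079 × 110) = 5.896 m.
Argument (x−vt)/(2√(Dt)) = (250 − 253)/5.896 = -0.5088; ½·erfc(-0.5088) = 0.7641.
C = 3.0 × 0.7641 = 2.29 mg/L.

2.29 mg/L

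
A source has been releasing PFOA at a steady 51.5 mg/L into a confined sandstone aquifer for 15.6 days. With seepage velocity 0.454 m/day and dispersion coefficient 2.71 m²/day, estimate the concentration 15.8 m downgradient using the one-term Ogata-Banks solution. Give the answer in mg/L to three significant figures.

For a continuous step input, C/C₀ ≈ ½·erfc((x−vt)/(2√(Dt))).
vt = 0.454 × 15.6 = 7.0824 m and 2√(Dt) = 2√(2.71 × 15.6) = 13.00 m.
Argument (x−vt)/(2√(Dt)) = (15.8 − 7.0824)/13.00 = 0.6706; ½·erfc(0.6706) = 0.1715.
C = 51.5 × 0.1715 = 8.83 mg/L.

8.83 mg/L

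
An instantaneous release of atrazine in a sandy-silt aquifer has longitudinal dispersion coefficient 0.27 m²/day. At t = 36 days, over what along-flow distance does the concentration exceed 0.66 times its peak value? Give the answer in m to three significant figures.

The plume is Gaussian with σ = √(2Dt) = √(2 × 0.27 × 36) = 4.409 m.
C/C_peak = exp(−Δx²/(2σ²)) = 0.66 ⇒ Δx = σ·√(−2 ln 0.66) = 4.409 × 0.9116 = 4.019 m.
Width = 2Δx = 8.04 m.

8.04 m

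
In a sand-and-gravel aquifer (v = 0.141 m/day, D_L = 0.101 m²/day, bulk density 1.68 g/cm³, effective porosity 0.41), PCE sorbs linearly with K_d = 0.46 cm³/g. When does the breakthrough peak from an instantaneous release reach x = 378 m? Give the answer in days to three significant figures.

7720 days

Retardation factor R = 1 + ρ_b·K_d/n = 1 + 1.68 × 0.46/0.41 = 2.885.
Sorption retards both mechanisms: v_R = v/R = 0.04887 m/day, D_R = D/R = 0.03501 m²/day.
Peak time from v_R²t² + 2D_R t − x² = 0: t = (√(D_R² + v_R²x²) − D_R)/v_R².
√(D_R² + v_R²x²) = √(0.03501² + 0.04887² × 378²) = 18.47; v_R² = 0.002388.
t = (18.47 − 0.03501)/0.002388 = 7720 days.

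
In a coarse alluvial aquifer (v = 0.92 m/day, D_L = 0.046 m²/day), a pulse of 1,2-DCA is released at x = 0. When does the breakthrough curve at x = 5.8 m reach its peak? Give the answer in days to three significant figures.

For the 1D instantaneous-source solution, setting ∂C/∂t = 0 at fixed x gives v²t² + 2Dt − x² = 0, so t = (√(D² + v²x²) − D)/v².
√(D² + v²x²) = √(0.046² + 0.92² × 5.8²) = 5.336; v² = 0.8464.
t = (5.336 − 0.046)/0.8464 = 6.25 days (vs. the pure-advection estimate x/v = 6.30 d).

6.25 days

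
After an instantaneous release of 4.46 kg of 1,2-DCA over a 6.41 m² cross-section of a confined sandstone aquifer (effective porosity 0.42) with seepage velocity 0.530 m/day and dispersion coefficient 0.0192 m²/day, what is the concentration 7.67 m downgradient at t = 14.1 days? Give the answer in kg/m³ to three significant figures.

For an instantaneous plane source, C(x,t) = M/(n_e·A·√(4πDt)) · exp(−(x−vt)²/(4Dt)), with n_e·A the pore (flow) area.
Plume center vt = 0.530 × 14.1 = 7.473 m, so the well at 7.67 m is 0.197 m downgradient of the peak.
√(4πDt) = 1.844 m, giving peak height M/(n_e·A·√(4πDt)) = 4.46/(0.42 × 6.41 × 1.844) = 0.8984 kg/m³.
(x−vt)²/(4Dt) = (0.197)²/(4 × 0.0192 × 14.1) = 0.03584; exp(−0.03584) = 0.9648.
C = 0.8984 × 0.9648 = 0.867 kg/m³.

0.867 kg/m³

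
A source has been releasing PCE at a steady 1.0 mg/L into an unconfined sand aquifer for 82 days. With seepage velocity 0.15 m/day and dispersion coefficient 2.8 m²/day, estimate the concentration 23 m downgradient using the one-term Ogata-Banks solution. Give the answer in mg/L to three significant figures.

0.309 mg/L

For a continuous step input, C/C₀ ≈ ½·erfc((x−vt)/(2√(Dt))).
vt = 0.15 × 82 = 12.3 m and 2√(Dt) = 2√(2.8 × 82) = 30.31 m.
Argument (x−vt)/(2√(Dt)) = (23 − 12.3)/30.31 = 0.3530; ½·erfc(0.3530) = 0.3088.
C = 1.0 × 0.3088 = 0.309 mg/L.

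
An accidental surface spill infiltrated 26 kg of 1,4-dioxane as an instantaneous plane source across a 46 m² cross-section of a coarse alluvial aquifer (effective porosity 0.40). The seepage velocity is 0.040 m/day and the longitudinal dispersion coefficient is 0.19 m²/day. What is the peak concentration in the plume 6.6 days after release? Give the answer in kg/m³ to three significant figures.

0.356 kg/m³

The peak of an instantaneous 1D plume sits at x = vt; there the Gaussian factor is 1 and C_max = M/(n_e·A·√(4πDt)), where n_e·A is the pore area the mass is dissolved in.
√(4πDt) = √(4π × 0.19 × 6.6) = 3.970 m, so C_max = 26/(0.40 × 46 × 3.970) = 0.356 kg/m³.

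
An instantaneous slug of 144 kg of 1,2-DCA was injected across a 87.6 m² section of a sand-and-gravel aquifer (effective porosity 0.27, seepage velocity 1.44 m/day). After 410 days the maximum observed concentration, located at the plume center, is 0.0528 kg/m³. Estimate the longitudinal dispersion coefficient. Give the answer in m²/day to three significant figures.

At the plume center C_max = M/(n_e·A·√(4πDt)), so D = M²/(4πt·(n_e·A·C_max)²).
n_e·A·C_max = 0.27 × 87.6 × 0.0528 = 1.249 kg/m.
D = 144²/(4π × 410 × 1.249²) = 2.58 m²/day.

2.58 m²/day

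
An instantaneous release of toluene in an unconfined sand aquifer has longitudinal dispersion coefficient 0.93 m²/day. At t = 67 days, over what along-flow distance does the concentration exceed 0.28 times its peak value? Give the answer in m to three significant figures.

35.6 m

The plume is Gaussian with σ = √(2Dt) = √(2 × 0.93 × 67) = 11.16 m.
C/C_peak = exp(−Δx²/(2σ²)) = 0.28 ⇒ Δx = σ·√(−2 ln 0.28) = 11.16 × 1.596 = 17.81 m.
Width = 2Δx = 35.6 m.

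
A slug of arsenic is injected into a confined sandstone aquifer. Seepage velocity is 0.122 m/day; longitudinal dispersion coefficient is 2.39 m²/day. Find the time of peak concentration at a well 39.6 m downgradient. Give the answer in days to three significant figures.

202 days

For the 1D instantaneous-source solution, setting ∂C/∂t = 0 at fixed x gives v²t² + 2Dt − x² = 0, so t = (√(D² + v²x²) − D)/v².
√(D² + v²x²) = √(2.39² + 0.122² × 39.6²) = 5.390; v² = 0.014884.
t = (5.390 − 2.39)/0.014884 = 202 days (vs. the pure-advection estimate x/v = 325 d).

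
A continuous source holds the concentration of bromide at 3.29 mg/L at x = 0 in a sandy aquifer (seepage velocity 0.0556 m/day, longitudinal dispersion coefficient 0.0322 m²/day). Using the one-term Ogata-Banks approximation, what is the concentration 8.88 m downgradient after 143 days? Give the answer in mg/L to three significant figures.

1.25 mg/L

For a continuous step input, C/C₀ ≈ ½·erfc((x−vt)/(2√(Dt))).
vt = 0.0556 × 143 = 7.9508 m and 2√(Dt) = 2√(0.0322 × 143) = 4.292 m.
Argument (x−vt)/(2√(Dt)) = (8.88 − 7.9508)/4.292 = 0.2165; ½·erfc(0.2165) = 0.3797.
C = 3.29 × 0.3797 = 1.25 mg/L.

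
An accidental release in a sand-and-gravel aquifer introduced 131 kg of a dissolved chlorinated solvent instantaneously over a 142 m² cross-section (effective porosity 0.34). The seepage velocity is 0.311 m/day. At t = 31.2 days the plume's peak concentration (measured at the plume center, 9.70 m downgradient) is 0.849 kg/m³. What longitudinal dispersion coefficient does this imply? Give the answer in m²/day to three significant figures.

0.0261 m²/day

At the plume center C_max = M/(n_e·A·√(4πDt)), so D = M²/(4πt·(n_e·A·C_max)²).
n_e·A·C_max = 0.34 × 142 × 0.849 = 40.99 kg/m.
D = 131²/(4π × 31.2 × 40.99²) = 0.0261 m²/day.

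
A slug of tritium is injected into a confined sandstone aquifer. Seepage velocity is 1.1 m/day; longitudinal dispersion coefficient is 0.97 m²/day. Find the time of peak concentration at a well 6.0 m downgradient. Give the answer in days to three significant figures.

For the 1D instantaneous-source solution, setting ∂C/∂t = 0 at fixed x gives v²t² + 2Dt − x² = 0, so t = (√(D² + v²x²) − D)/v².
√(D² + v²x²) = √(0.97² + 1.1² × 6.0²) = 6.671; v² = 1.21.
t = (6.671 − 0.97)/1.21 = 4.71 days (vs. the pure-advection estimate x/v = 5.45 d).

4.71 days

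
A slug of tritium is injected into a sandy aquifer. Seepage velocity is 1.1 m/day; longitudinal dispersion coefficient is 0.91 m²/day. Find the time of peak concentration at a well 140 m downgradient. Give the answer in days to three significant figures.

For the 1D instantaneous-source solution, setting ∂C/∂t = 0 at fixed x gives v²t² + 2Dt − x² = 0, so t = (√(D² + v²x²) − D)/v².
√(D² + v²x²) = √(0.91² + 1.1² × 140²) = 154.0; v² = 1.21.
t = (154.0 − 0.91)/1.21 = 127 days (vs. the pure-advection estimate x/v = 127 d).

127 days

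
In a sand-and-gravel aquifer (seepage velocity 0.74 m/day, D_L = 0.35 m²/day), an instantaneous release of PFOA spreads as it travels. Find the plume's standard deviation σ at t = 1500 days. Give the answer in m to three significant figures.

32.4 m

Dispersive spreading gives a Gaussian with σ² = 2Dt; advection only shifts the center.
σ = √(2 × 0.35 × 1500) = 32.4 m.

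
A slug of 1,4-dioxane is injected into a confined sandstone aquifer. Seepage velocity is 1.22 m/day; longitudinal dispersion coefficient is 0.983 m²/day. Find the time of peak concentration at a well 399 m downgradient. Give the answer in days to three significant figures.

For the 1D instantaneous-source solution, setting ∂C/∂t = 0 at fixed x gives v²t² + 2Dt − x² = 0, so t = (√(D² + v²x²) − D)/v².
√(D² + v²x²) = √(0.983² + 1.22² × 399²) = 486.8; v² = 1.4884.
t = (486.8 − 0.983)/1.4884 = 326 days (vs. the pure-advection estimate x/v = 327 d).

326 days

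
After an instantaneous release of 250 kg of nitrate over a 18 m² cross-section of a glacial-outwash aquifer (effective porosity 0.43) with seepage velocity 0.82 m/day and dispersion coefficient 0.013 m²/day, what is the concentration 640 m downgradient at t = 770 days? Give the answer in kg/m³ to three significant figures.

0.454 kg/m³

For an instantaneous plane source, C(x,t) = M/(n_e·A·√(4πDt)) · exp(−(x−vt)²/(4Dt)), with n_e·A the pore (flow) area.
Plume center vt = 0.82 × 770 = 631.4 m, so the well at 640 m is 8.6 m downgradient of the peak.
√(4πDt) = 11.22 m, giving peak height M/(n_e·A·√(4πDt)) = 250/(0.43 × 18 × 11.22) = 2.879 kg/m³.
(x−vt)²/(4Dt) = (8.6)²/(4 × 0.013 × 770) = 1.847; exp(−1.847) = 0.1577.
C = 2.879 × 0.1577 = 0.454 kg/m³.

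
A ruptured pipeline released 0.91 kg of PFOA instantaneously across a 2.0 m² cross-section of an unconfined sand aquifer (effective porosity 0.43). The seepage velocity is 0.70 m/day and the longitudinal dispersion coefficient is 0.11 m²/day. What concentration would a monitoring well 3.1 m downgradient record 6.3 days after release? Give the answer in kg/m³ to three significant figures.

0.193 kg/m³

For an instantaneous plane source, C(x,t) = M/(n_e·A·√(4πDt)) · exp(−(x−vt)²/(4Dt)), with n_e·A the pore (flow) area.
Plume center vt = 0.70 × 6.3 = 4.41 m, so the well at 3.1 m is 1.31 m upgradient of the peak.
√(4πDt) = 2.951 m, giving peak height M/(n_e·A·√(4πDt)) = 0.91/(0.43 × 2.0 × 2.951) = 0.3586 kg/m³.
(x−vt)²/(4Dt) = (-1.31)²/(4 × 0.11 × 6.3) = 0.6191; exp(−0.6191) = 0.5384.
C = 0.3586 × 0.5384 = 0.193 kg/m³.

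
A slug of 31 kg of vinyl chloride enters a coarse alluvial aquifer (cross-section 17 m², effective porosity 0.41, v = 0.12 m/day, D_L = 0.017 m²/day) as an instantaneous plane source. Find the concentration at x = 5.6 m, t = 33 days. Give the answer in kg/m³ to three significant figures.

0.505 kg/m³

For an instantaneous plane source, C(x,t) = M/(n_e·A·√(4πDt)) · exp(−(x−vt)²/(4Dt)), with n_e·A the pore (flow) area.
Plume center vt = 0.12 × 33 = 3.96 m, so the well at 5.6 m is 1.64 m downgradient of the peak.
√(4πDt) = 2.655 m, giving peak height M/(n_e·A·√(4πDt)) = 31/(0.41 × 17 × 2.655) = 1.675 kg/m³.
(x−vt)²/(4Dt) = (1.64)²/(4 × 0.017 × 33) = 1.199; exp(−1.199) = 0.3015.
C = 1.675 × 0.3015 = 0.505 kg/m³.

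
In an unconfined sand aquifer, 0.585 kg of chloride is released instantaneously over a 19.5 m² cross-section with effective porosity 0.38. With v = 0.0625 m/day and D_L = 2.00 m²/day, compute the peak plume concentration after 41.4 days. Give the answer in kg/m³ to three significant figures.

The peak of an instantaneous 1D plume sits at x = vt; there the Gaussian factor is 1 and C_max = M/(n_e·A·√(4πDt)), where n_e·A is the pore area the mass is dissolved in.
√(4πDt) = √(4π × 2.00 × 41.4) = 32.26 m, so C_max = 0.585/(0.38 × 19.5 × 32.26) = 0.00245 kg/m³.

0.00245 kg/m³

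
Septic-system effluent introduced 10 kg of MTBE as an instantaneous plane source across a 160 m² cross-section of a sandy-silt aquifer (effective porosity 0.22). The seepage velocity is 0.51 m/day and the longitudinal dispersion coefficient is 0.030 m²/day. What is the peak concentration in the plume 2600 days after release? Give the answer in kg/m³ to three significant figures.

0.00907 kg/m³

The peak of an instantaneous 1D plume sits at x = vt; there the Gaussian factor is 1 and C_max = M/(n_e·A·√(4πDt)), where n_e·A is the pore area the mass is dissolved in.
√(4πDt) = √(4π × 0.030 × 2600) = 31.31 m, so C_max = 10/(0.22 × 160 × 31.31) = 0.00907 kg/m³.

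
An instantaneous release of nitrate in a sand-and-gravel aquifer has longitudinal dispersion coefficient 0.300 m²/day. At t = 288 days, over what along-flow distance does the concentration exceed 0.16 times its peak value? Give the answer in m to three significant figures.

50.3 m

The plume is Gaussian with σ = √(2Dt) = √(2 × 0.300 × 288) = 13.15 m.
C/C_peak = exp(−Δx²/(2σ²)) = 0.16 ⇒ Δx = σ·√(−2 ln 0.16) = 13.15 × 1.914 = 25.17 m.
Width = 2Δx = 50.3 m.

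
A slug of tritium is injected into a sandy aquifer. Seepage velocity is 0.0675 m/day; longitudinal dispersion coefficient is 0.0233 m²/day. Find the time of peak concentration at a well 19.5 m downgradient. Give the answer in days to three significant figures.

284 days

For the 1D instantaneous-source solution, setting ∂C/∂t = 0 at fixed x gives v²t² + 2Dt − x² = 0, so t = (√(D² + v²x²) − D)/v².
√(D² + v²x²) = √(0.0233² + 0.0675² × 19.5²) = 1.316; v² = 0.00455625.
t = (1.316 − 0.0233)/0.00455625 = 284 days (vs. the pure-advection estimate x/v = 289 d).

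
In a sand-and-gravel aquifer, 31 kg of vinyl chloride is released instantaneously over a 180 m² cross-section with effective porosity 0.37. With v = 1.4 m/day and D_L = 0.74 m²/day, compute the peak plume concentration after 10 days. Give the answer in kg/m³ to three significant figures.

0.0483 kg/m³

The peak of an instantaneous 1D plume sits at x = vt; there the Gaussian factor is 1 and C_max = M/(n_e·A·√(4πDt)), where n_e·A is the pore area the mass is dissolved in.
√(4πDt) = √(4π × 0.74 × 10) = 9.643 m, so C_max = 31/(0.37 × 180 × 9.643) = 0.0483 kg/m³.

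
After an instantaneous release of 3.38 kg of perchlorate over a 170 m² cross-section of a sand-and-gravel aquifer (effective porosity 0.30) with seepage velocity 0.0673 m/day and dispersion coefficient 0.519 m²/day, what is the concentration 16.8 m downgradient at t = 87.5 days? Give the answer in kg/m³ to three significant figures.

0.00144 kg/m³

For an instantaneous plane source, C(x,t) = M/(n_e·A·√(4πDt)) · exp(−(x−vt)²/(4Dt)), with n_e·A the pore (flow) area.
Plume center vt = 0.0673 × 87.5 = 5.88875 m, so the well at 16.8 m is 10.91125 m downgradient of the peak.
√(4πDt) = 23.89 m, giving peak height M/(n_e·A·√(4πDt)) = 3.38/(0.30 × 170 × 23.89) = 0.002774 kg/m³.
(x−vt)²/(4Dt) = (10.91125)²/(4 × 0.519 × 87.5) = 0.6554; exp(−0.6554) = 0.5192.
C = 0.002774 × 0.5192 = 0.00144 kg/m³.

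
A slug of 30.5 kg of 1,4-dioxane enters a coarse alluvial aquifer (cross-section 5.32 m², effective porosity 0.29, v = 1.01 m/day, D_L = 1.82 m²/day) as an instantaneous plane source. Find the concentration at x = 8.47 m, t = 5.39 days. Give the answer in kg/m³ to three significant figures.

1.41 kg/m³

For an instantaneous plane source, C(x,t) = M/(n_e·A·√(4πDt)) · exp(−(x−vt)²/(4Dt)), with n_e·A the pore (flow) area.
Plume center vt = 1.01 × 5.39 = 5.4439 m, so the well at 8.47 m is 3.0261 m downgradient of the peak.
√(4πDt) = 11.10 m, giving peak height M/(n_e·A·√(4πDt)) = 30.5/(0.29 × 5.32 × 11.10) = 1.781 kg/m³.
(x−vt)²/(4Dt) = (3.0261)²/(4 × 1.82 × 5.39) = 0.2334; exp(−0.2334) = 0.7918.
C = 1.781 × 0.7918 = 1.41 kg/m³.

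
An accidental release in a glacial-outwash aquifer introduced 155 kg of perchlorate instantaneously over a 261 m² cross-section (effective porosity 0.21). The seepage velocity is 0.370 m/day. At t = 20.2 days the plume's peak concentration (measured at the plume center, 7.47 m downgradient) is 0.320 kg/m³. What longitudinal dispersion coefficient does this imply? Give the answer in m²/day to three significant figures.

At the plume center C_max = M/(n_e·A·√(4πDt)), so D = M²/(4πt·(n_e·A·C_max)²).
n_e·A·C_max = 0.21 × 261 × 0.320 = 17.54 kg/m.
D = 155²/(4π × 20.2 × 17.54²) = 0.308 m²/day.

0.308 m²/day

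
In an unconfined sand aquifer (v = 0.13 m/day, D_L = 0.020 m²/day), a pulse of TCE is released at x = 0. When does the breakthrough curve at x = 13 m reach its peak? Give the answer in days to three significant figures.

98.8 days

For the 1D instantaneous-source solution, setting ∂C/∂t = 0 at fixed x gives v²t² + 2Dt − x² = 0, so t = (√(D² + v²x²) − D)/v².
√(D² + v²x²) = √(0.020² + 0.13² × 13²) = 1.690; v² = 0.0169.
t = (1.690 − 0.020)/0.0169 = 98.8 days (vs. the pure-advection estimate x/v = 100 d).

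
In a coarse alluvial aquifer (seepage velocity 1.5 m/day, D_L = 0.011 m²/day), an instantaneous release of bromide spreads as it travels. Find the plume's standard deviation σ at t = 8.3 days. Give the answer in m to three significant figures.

Dispersive spreading gives a Gaussian with σ² = 2Dt; advection only shifts the center.
σ = √(2 × 0.011 × 8.3) = 0.427 m.

0.427 m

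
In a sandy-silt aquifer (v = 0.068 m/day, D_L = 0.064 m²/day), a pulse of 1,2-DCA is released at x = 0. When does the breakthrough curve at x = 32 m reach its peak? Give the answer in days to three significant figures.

For the 1D instantaneous-source solution, setting ∂C/∂t = 0 at fixed x gives v²t² + 2Dt − x² = 0, so t = (√(D² + v²x²) − D)/v².
√(D² + v²x²) = √(0.064² + 0.068² × 32²) = 2.177; v² = 0.004624.
t = (2.177 − 0.064)/0.004624 = 457 days (vs. the pure-advection estimate x/v = 471 d).

457 days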